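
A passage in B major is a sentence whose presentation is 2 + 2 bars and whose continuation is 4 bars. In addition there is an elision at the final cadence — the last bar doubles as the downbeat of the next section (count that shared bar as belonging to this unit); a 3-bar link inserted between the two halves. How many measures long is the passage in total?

11 measures

Basic sentence: 2 + 2 + 4 = 8 bars.
8 (basic form) + 3 (link) = 11.
The elision shares a bar with the next section but does not change this unit's count.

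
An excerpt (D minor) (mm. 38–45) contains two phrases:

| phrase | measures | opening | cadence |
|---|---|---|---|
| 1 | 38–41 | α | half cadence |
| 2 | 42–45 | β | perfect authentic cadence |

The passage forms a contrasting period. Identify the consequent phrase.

The phrase ending with the weaker cadence (half cadence) is the antecedent; the one ending more conclusively (perfect authentic cadence) is the consequent. The consequent is phrase 2.

phrase 2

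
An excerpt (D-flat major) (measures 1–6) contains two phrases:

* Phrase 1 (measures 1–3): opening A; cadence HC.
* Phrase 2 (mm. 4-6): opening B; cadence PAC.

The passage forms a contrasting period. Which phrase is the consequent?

The phrase ending with the weaker cadence (half cadence) is the antecedent; the one ending more conclusively (perfect authentic cadence) is the consequent. The consequent is phrase 2.

phrase 2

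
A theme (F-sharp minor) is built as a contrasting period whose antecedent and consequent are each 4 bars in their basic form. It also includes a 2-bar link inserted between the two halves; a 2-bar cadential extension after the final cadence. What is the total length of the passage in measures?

Basic contrasting period: 4 + 4 = 8 bars.
8 (basic form) + 2 (link) + 2 (cadential extension) = 12.

12 measures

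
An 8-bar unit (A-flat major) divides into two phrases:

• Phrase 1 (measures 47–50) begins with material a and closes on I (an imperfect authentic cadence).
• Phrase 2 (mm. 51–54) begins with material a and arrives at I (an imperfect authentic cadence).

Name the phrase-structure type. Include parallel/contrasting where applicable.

Both phrases have the same opening (a) and the same cadence (imperfect authentic cadence): the second is a restatement, not a consequent, so this is a repeated phrase rather than a period.

repeated phrase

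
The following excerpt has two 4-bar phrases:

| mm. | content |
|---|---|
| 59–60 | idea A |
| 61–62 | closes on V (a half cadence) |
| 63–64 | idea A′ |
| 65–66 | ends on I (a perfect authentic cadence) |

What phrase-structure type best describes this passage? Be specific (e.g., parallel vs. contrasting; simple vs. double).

Phrase 1 ends with a half cadence (weaker) and phrase 2 with a perfect authentic cadence (stronger): antecedent + consequent = a period.
The two phrases open with the same material (A / A′), so the period is parallel.

parallel period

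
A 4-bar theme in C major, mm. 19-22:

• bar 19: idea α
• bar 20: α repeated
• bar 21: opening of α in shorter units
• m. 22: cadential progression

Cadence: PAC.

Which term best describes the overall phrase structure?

sentence

Basic idea (measure 19) + its repetition (m. 20) form the presentation; fragmentation and cadence (measures 21-22) form the continuation — the 4-bar whole is a sentence.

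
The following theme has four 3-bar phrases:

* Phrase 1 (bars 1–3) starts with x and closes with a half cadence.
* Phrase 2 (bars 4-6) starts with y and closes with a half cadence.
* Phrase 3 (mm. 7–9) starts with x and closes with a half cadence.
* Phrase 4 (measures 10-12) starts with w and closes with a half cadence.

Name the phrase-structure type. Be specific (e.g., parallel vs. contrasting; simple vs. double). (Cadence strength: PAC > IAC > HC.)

phrase group

Phrase 4 ends with a half cadence, no stronger than phrase 2's half cadence, so the four phrases do not form a double period; nor do phrases 3–4 duplicate 1–2, so it is not a repeated period. With no phrase reaching a conclusive cadence, the passage is a phrase group.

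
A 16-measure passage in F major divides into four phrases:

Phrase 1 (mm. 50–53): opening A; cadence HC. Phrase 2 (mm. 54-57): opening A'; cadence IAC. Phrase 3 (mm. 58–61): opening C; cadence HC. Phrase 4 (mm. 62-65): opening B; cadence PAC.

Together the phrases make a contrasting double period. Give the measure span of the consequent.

measures 58–65

In a double period the first pair of phrases (ending imperfect authentic cadence) is the large antecedent and the second pair (ending perfect authentic cadence) is the large consequent; the consequent is measures 58–65.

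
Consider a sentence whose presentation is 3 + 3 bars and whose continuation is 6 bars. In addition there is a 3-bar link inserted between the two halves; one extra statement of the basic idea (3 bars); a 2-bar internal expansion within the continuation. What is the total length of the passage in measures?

20 measures

Basic sentence: 3 + 3 + 6 = 12 bars.
12 (basic form) + 3 (link) + 3 (extra statement) + 2 (internal expansion) = 20.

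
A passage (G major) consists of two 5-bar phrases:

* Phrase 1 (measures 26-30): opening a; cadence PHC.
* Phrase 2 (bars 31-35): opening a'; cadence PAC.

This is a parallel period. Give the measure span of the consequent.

measures 31–35

The phrase ending with the weaker cadence (Phrygian half cadence) is the antecedent; the one ending more conclusively (perfect authentic cadence) is the consequent. The consequent is measures 31–35.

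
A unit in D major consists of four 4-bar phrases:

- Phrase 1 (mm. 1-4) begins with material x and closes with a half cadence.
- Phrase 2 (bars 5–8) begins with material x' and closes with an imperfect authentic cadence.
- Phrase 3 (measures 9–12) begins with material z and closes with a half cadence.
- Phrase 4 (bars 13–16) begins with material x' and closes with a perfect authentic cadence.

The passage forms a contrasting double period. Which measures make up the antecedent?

In a double period the four phrases pair into a large antecedent (phrases 1–2, ending imperfect authentic cadence) and a large consequent (phrases 3–4, ending perfect authentic cadence). The antecedent spans mm. 1–8.

measures 1–8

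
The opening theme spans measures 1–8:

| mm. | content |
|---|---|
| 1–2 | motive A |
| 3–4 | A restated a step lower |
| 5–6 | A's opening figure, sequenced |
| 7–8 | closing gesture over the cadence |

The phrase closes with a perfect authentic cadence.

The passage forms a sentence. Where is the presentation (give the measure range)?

measures 1–4

The presentation of a sentence is the basic idea (mm. 1-2) plus its repetition (measures 3-4); the presentation is therefore mm. 1–4.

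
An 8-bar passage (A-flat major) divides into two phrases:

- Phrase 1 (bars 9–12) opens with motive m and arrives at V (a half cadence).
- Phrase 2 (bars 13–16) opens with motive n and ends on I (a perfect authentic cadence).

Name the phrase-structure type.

contrasting period

Phrase 1 ends with a half cadence (weaker) and phrase 2 with a perfect authentic cadence (stronger): antecedent + consequent = a period.
The two phrases open with different material (m / n), so the period is contrasting.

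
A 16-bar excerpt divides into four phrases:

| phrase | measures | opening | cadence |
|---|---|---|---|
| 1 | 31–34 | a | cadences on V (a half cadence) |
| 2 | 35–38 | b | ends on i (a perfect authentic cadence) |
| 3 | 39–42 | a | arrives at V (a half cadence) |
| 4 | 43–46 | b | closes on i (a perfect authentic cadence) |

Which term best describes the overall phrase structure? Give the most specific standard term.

The cadence pattern HC–PAC–HC–PAC is weak–strong twice, and phrases 3–4 restate phrases 1–2: a period heard twice, not a double period (which would end weakly at phrase 2).

repeated period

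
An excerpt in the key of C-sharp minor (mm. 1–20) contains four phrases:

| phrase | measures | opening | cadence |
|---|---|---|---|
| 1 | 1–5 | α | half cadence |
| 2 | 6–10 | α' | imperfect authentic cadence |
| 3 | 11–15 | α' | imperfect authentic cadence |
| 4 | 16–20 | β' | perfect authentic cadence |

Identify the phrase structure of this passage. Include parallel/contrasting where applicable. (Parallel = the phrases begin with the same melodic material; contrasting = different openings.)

Four phrases in two halves: the first half (mm. 1–10) ends with an imperfect authentic cadence, the second (measures 11–20) with a perfect authentic cadence — a large antecedent–consequent pair, i.e. a double period.
Phrase 3 begins with the same material as phrase 1, making it parallel.

parallel double period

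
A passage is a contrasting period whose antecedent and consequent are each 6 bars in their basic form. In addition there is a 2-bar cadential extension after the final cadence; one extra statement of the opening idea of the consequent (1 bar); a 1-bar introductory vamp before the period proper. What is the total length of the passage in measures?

Basic contrasting period: 6 + 6 = 12 bars.
12 (basic form) + 2 (cadential extension) + 1 (extra statement) + 1 (introduction) = 16.

16 measures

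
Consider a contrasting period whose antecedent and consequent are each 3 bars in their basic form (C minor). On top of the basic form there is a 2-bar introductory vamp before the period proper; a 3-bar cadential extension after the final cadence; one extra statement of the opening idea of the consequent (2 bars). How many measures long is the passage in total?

13 measures

Basic contrasting period: 3 + 3 = 6 bars.
6 (basic form) + 2 (introduction) + 3 (cadential extension) + 2 (extra statement) = 13.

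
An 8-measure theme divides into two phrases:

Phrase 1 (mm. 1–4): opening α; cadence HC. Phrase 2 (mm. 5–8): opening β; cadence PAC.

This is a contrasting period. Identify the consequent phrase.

The phrase ending with the weaker cadence (half cadence) is the antecedent; the one ending more conclusively (perfect authentic cadence) is the consequent. The consequent is phrase 2.

phrase 2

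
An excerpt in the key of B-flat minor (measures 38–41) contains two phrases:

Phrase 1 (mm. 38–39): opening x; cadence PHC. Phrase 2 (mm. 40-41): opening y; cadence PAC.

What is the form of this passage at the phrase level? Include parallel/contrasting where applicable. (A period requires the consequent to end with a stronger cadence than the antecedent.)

contrasting period

Phrase 1 ends with a Phrygian half cadence (weaker) and phrase 2 with a perfect authentic cadence (stronger): antecedent + consequent = a period.
The two phrases open with different material (x / y), so the period is contrasting.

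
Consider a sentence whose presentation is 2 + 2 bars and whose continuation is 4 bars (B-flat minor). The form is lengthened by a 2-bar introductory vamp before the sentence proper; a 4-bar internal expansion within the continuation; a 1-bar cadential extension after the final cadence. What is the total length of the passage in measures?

15 measures

Basic sentence: 2 + 2 + 4 = 8 bars.
8 (basic form) + 2 (introduction) + 4 (internal expansion) + 1 (cadential extension) = 15.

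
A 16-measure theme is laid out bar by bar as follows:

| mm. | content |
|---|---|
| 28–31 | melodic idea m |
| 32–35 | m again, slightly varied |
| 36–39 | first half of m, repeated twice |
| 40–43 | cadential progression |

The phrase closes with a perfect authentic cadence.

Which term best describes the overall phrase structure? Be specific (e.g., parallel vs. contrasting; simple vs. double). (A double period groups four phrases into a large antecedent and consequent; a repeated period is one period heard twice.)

Basic idea (bars 28-31) + its repetition (mm. 32–35) form the presentation; fragmentation and cadence (bars 36-43) form the continuation — the 16-bar whole is a sentence.

sentence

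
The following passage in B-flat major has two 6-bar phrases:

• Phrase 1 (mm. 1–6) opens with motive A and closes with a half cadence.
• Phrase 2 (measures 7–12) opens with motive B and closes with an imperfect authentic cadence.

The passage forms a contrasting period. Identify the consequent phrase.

The phrase ending with the weaker cadence (half cadence) is the antecedent; the one ending more conclusively (imperfect authentic cadence) is the consequent. The consequent is phrase 2.

phrase 2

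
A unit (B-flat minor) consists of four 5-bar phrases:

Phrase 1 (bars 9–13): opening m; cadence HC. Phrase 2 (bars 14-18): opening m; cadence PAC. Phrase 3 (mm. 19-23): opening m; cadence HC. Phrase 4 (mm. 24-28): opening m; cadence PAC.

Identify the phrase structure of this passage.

The cadence pattern HC–PAC–HC–PAC is weak–strong twice, and phrases 3–4 restate phrases 1–2: a period heard twice, not a double period (which would end weakly at phrase 2).

repeated period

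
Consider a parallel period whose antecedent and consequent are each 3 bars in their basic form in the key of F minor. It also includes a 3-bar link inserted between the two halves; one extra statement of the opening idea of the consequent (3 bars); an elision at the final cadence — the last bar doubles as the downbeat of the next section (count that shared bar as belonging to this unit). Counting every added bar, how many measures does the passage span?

12 measures

Basic parallel period: 3 + 3 = 6 bars.
6 (basic form) + 3 (link) + 3 (extra statement) = 12.
The elision shares a bar with the next section but does not change this unit's count.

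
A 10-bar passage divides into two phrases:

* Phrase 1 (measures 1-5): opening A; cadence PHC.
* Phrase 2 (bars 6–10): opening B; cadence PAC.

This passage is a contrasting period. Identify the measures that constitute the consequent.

measures 6–10

The antecedent is the phrase ending with the weaker cadence (Phrygian half cadence, phrase 1) and the consequent the one ending more conclusively (perfect authentic cadence, phrase 2); the consequent is bars 6–10.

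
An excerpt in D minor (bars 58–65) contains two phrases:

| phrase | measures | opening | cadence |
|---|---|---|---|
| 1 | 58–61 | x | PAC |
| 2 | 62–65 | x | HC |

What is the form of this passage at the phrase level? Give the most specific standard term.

phrase group

The second phrase closes with a half cadence, which is not stronger than the first phrase's perfect authentic cadence; without a weak→strong cadential pair there is no antecedent–consequent relationship, so this is a phrase group rather than a period.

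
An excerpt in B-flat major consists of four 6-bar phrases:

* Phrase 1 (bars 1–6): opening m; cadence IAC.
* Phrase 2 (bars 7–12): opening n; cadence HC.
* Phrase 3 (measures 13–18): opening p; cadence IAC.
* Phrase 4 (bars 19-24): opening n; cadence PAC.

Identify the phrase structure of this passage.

contrasting double period

Four phrases in two halves: the first half (mm. 1–12) ends with a half cadence, the second (measures 13–24) with a perfect authentic cadence — a large antecedent–consequent pair, i.e. a double period.
Phrase 3 begins with different material from phrase 1, making it contrasting.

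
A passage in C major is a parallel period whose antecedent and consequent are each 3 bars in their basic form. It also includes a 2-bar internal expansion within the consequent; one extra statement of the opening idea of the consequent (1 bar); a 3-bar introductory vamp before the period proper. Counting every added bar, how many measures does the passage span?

Basic parallel period: 3 + 3 = 6 bars.
6 (basic form) + 2 (internal expansion) + 1 (extra statement) + 3 (introduction) = 12.

12 measures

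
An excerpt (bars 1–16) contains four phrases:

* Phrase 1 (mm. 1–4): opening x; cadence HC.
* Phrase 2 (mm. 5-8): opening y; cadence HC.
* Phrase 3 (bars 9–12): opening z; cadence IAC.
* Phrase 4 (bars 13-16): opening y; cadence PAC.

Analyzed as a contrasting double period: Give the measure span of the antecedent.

measures 1–8

In a double period the four phrases pair into a large antecedent (phrases 1–2, ending half cadence) and a large consequent (phrases 3–4, ending perfect authentic cadence). The antecedent spans mm. 1–8.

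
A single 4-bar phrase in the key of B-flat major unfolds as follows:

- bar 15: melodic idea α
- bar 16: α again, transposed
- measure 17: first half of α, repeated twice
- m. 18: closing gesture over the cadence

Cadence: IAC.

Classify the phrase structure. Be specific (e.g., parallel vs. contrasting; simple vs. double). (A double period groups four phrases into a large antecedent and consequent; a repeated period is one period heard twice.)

sentence

Basic idea (m. 15) + its repetition (bar 16) form the presentation; fragmentation and cadence (mm. 17–18) form the continuation — the 4-bar whole is a sentence.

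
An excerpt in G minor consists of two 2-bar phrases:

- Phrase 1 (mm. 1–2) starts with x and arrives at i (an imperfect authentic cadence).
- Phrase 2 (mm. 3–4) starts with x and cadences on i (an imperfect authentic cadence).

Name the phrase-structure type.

repeated phrase

Both phrases have the same opening (x) and the same cadence (imperfect authentic cadence): the second is a restatement, not a consequent, so this is a repeated phrase rather than a period.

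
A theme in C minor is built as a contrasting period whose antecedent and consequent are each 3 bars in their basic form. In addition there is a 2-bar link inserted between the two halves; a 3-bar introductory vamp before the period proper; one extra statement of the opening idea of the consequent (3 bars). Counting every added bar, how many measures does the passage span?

14 measures

Basic contrasting period: 3 + 3 = 6 bars.
6 (basic form) + 2 (link) + 3 (introduction) + 3 (extra statement) = 14.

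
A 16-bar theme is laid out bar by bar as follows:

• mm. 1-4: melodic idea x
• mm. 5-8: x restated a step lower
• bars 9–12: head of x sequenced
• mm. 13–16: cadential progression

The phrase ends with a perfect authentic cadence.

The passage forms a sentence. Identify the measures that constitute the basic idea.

measures 1–4

The presentation of a sentence is the basic idea (measures 1–4) plus its repetition (measures 5–8); the basic idea is therefore measures 1–4.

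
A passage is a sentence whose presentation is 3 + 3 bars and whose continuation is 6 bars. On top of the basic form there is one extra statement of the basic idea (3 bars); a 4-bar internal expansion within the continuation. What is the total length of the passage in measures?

Basic sentence: 3 + 3 + 6 = 12 bars.
12 (basic form) + 3 (extra statement) + 4 (internal expansion) = 19.

19 measures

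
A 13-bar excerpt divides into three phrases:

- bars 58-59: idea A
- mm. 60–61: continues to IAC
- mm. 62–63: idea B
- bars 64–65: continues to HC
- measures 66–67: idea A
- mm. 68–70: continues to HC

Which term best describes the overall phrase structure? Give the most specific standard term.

The final phrase closes with a half cadence, which is not stronger than the preceding half cadence; the 3 phrases lack an overall antecedent–consequent design and so form a phrase group.

phrase group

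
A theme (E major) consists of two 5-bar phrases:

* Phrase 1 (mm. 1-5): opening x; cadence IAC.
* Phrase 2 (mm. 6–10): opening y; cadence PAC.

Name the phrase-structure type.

Phrase 1 ends with an imperfect authentic cadence (weaker) and phrase 2 with a perfect authentic cadence (stronger): antecedent + consequent = a period.
The two phrases open with different material (x / y), so the period is contrasting.

contrasting period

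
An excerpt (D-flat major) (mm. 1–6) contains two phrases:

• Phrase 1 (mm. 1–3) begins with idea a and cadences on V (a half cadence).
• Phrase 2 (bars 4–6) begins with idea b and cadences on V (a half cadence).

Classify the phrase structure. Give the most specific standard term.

The second phrase closes with a half cadence, which is not stronger than the first phrase's half cadence; without a weak→strong cadential pair there is no antecedent–consequent relationship, so this is a phrase group rather than a period.

phrase group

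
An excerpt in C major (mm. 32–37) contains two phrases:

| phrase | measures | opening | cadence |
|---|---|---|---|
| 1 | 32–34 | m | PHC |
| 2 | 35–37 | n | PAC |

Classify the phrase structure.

contrasting period

Phrase 1 ends with a Phrygian half cadence (weaker) and phrase 2 with a perfect authentic cadence (stronger): antecedent + consequent = a period.
The two phrases open with different material (m / n), so the period is contrasting.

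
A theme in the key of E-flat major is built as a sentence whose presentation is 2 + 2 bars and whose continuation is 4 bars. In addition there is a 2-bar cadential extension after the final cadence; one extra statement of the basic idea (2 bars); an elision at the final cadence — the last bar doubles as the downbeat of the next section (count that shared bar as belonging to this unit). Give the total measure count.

12 measures

Basic sentence: 2 + 2 + 4 = 8 bars.
8 (basic form) + 2 (cadential extension) + 2 (extra statement) = 12.
The elision shares a bar with the next section but does not change this unit's count.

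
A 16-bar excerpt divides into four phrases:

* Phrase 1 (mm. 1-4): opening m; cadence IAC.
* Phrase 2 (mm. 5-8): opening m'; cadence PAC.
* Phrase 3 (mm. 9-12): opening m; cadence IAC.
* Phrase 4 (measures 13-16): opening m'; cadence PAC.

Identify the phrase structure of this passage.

The cadence pattern IAC–PAC–IAC–PAC is weak–strong twice, and phrases 3–4 restate phrases 1–2: a period heard twice, not a double period (which would end weakly at phrase 2).

repeated period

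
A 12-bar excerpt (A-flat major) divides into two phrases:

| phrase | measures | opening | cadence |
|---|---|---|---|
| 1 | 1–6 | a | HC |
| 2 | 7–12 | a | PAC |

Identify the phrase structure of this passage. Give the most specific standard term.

Phrase 1 ends with a half cadence (weaker) and phrase 2 with a perfect authentic cadence (stronger): antecedent + consequent = a period.
The two phrases open with the same material (a / a), so the period is parallel.

parallel period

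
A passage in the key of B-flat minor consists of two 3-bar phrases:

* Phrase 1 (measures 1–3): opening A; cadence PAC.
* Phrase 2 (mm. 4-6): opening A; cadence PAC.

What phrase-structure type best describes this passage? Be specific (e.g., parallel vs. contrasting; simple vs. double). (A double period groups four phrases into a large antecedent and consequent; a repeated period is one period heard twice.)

Both phrases have the same opening (A) and the same cadence (perfect authentic cadence): the second is a restatement, not a consequent, so this is a repeated phrase rather than a period.

repeated phrase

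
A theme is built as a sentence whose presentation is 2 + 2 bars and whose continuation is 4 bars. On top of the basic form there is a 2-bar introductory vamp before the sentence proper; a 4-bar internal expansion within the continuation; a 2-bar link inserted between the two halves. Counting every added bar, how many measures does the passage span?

16 measures

Basic sentence: 2 + 2 + 4 = 8 bars.
8 (basic form) + 2 (introduction) + 4 (internal expansion) + 2 (link) = 16.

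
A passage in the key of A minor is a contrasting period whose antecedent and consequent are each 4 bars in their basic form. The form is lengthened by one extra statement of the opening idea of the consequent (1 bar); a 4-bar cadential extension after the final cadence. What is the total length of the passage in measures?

Basic contrasting period: 4 + 4 = 8 bars.
8 (basic form) + 1 (extra statement) + 4 (cadential extension) = 13.

13 measures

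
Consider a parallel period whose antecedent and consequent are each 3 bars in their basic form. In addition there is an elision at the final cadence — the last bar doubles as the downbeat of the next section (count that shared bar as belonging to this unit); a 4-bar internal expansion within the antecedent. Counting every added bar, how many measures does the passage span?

Basic parallel period: 3 + 3 = 6 bars.
6 (basic form) + 4 (internal expansion) = 10.
The elision shares a bar with the next section but does not change this unit's count.

10 measures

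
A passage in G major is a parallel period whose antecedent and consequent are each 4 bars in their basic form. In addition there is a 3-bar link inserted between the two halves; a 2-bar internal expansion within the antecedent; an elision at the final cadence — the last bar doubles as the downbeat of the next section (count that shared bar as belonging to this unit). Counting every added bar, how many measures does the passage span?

Basic parallel period: 4 + 4 = 8 bars.
8 (basic form) + 3 (link) + 2 (internal expansion) = 13.
The elision shares a bar with the next section but does not change this unit's count.

13 measures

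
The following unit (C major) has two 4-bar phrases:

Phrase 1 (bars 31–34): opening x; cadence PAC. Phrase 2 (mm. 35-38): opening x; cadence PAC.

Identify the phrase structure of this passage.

repeated phrase

Both phrases have the same opening (x) and the same cadence (perfect authentic cadence): the second is a restatement, not a consequent, so this is a repeated phrase rather than a period.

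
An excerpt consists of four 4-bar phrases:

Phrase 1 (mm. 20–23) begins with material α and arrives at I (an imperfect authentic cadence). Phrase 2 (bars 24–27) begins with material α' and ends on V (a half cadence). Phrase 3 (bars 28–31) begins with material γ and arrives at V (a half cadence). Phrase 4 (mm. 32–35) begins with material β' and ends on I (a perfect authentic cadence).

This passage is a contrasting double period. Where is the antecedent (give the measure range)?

measures 20–27

In a double period the four phrases pair into a large antecedent (phrases 1–2, ending half cadence) and a large consequent (phrases 3–4, ending perfect authentic cadence). The antecedent spans mm. 20–27.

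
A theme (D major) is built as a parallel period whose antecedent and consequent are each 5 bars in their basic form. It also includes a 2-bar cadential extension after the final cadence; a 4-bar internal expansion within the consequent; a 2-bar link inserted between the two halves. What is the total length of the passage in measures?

Basic parallel period: 5 + 5 = 10 bars.
10 (basic form) + 2 (cadential extension) + 4 (internal expansion) + 2 (link) = 18.

18 measures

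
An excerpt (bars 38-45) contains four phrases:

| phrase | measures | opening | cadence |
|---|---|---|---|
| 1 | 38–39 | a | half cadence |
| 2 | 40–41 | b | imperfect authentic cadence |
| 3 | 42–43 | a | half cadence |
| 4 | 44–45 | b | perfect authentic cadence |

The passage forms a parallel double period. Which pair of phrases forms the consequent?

phrases 3 and 4

In a double period the first pair of phrases (ending imperfect authentic cadence) is the large antecedent and the second pair (ending perfect authentic cadence) is the large consequent; the consequent is phrases 3 and 4.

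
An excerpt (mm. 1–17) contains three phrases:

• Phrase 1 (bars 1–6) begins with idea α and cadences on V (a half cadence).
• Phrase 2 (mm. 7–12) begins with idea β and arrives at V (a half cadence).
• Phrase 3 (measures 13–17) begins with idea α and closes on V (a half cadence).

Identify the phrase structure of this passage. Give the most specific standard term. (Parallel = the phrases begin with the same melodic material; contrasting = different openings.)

phrase group

The final phrase closes with a half cadence, which is not stronger than the preceding half cadence; the 3 phrases lack an overall antecedent–consequent design and so form a phrase group.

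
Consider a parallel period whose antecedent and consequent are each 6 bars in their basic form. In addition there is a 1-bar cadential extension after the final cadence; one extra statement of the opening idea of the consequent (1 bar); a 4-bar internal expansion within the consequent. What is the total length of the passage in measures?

Basic parallel period: 6 + 6 = 12 bars.
12 (basic form) + 1 (cadential extension) + 1 (extra statement) + 4 (internal expansion) = 18.

18 measures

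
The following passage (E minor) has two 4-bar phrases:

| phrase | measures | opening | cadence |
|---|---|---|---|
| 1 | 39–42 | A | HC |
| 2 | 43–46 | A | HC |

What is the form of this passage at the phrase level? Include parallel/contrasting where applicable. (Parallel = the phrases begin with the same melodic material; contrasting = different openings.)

Both phrases have the same opening (A) and the same cadence (half cadence): the second is a restatement, not a consequent, so this is a repeated phrase rather than a period.

repeated phrase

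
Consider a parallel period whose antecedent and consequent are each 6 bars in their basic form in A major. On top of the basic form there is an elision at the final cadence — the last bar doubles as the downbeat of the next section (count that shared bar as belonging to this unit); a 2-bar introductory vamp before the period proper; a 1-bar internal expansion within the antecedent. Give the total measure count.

Basic parallel period: 6 + 6 = 12 bars.
12 (basic form) + 2 (introduction) + 1 (internal expansion) = 15.
The elision shares a bar with the next section but does not change this unit's count.

15 measures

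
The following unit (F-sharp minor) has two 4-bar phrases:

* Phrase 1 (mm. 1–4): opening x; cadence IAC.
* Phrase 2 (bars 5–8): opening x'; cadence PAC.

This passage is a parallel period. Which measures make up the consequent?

measures 5–8

The antecedent is the phrase ending with the weaker cadence (imperfect authentic cadence, phrase 1) and the consequent the one ending more conclusively (perfect authentic cadence, phrase 2); the consequent is mm. 5–8.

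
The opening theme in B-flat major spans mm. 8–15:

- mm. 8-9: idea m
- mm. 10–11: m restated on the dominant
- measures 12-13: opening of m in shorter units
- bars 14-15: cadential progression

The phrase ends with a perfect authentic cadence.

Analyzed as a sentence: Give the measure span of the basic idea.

measures 8–9

The presentation of a sentence is the basic idea (bars 8–9) plus its repetition (bars 10–11); the basic idea is therefore bars 8–9.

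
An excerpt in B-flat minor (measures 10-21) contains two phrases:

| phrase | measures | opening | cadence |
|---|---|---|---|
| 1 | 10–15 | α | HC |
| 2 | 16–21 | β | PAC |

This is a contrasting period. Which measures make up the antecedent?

The phrase ending with the weaker cadence (half cadence) is the antecedent; the one ending more conclusively (perfect authentic cadence) is the consequent. The antecedent is measures 10–15.

measures 10–15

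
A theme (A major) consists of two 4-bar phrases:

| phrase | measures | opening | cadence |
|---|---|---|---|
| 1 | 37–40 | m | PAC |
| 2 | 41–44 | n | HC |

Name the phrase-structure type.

The second phrase closes with a half cadence, which is not stronger than the first phrase's perfect authentic cadence; without a weak→strong cadential pair there is no antecedent–consequent relationship, so this is a phrase group rather than a period.

phrase group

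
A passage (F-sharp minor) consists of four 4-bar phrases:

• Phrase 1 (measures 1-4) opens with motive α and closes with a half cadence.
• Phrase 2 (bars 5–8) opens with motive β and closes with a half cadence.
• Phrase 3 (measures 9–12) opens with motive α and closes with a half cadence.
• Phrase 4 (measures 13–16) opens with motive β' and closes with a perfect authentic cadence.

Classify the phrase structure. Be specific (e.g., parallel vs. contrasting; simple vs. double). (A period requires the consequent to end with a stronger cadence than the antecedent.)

Four phrases in two halves: the first half (mm. 1-8) ends with a half cadence, the second (bars 9–16) with a perfect authentic cadence — a large antecedent–consequent pair, i.e. a double period.
Phrase 3 begins with the same material as phrase 1, making it parallel.

parallel double period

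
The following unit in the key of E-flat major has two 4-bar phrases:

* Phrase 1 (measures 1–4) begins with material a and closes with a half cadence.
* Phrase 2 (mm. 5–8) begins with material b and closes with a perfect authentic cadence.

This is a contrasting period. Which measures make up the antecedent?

measures 1–4

The phrase ending with the weaker cadence (half cadence) is the antecedent; the one ending more conclusively (perfect authentic cadence) is the consequent. The antecedent is measures 1–4.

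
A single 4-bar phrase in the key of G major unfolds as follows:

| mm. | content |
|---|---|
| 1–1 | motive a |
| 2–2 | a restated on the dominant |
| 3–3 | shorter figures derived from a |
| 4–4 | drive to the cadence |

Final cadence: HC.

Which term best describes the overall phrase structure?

Basic idea (m. 1) + its repetition (measure 2) form the presentation; fragmentation and cadence (mm. 3–4) form the continuation — the 4-bar whole is a sentence.

sentence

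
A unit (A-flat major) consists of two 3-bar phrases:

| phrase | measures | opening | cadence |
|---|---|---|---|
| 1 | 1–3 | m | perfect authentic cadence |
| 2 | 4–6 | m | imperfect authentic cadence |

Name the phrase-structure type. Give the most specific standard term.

The second phrase closes with an imperfect authentic cadence, which is not stronger than the first phrase's perfect authentic cadence; without a weak→strong cadential pair there is no antecedent–consequent relationship, so this is a phrase group rather than a period.

phrase group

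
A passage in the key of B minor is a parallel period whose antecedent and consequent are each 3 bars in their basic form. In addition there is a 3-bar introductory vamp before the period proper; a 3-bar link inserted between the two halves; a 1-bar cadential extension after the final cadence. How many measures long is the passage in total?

13 measures

Basic parallel period: 3 + 3 = 6 bars.
6 (basic form) + 3 (introduction) + 3 (link) + 1 (cadential extension) = 13.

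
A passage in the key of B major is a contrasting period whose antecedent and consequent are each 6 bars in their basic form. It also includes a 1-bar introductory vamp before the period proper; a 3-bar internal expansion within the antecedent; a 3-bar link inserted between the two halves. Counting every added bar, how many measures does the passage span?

Basic contrasting period: 6 + 6 = 12 bars.
12 (basic form) + 1 (introduction) + 3 (internal expansion) + 3 (link) = 19.

19 measures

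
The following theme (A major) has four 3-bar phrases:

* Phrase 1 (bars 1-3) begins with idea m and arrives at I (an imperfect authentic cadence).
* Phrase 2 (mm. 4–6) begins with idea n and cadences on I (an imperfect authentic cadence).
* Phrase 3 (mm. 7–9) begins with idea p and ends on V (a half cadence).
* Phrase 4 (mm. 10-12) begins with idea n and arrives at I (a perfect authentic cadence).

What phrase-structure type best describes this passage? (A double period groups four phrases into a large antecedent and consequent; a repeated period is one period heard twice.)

contrasting double period

Four phrases in two halves: the first half (measures 1–6) ends with an imperfect authentic cadence, the second (measures 7–12) with a perfect authentic cadence — a large antecedent–consequent pair, i.e. a double period.
Phrase 3 begins with different material from phrase 1, making it contrasting.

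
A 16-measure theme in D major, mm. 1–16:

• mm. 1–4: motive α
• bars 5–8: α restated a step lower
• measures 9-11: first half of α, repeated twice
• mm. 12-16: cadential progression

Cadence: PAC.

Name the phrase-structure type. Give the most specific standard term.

Basic idea (mm. 1-4) + its repetition (mm. 5-8) form the presentation; fragmentation and cadence (mm. 9-16) form the continuation — the 16-bar whole is a sentence.

sentence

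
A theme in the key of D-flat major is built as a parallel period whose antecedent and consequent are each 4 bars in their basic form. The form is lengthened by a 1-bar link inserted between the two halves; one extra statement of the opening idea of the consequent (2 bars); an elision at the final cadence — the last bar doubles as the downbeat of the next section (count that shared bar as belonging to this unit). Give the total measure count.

Basic parallel period: 4 + 4 = 8 bars.
8 (basic form) + 1 (link) + 2 (extra statement) = 11.
The elision shares a bar with the next section but does not change this unit's count.

11 measures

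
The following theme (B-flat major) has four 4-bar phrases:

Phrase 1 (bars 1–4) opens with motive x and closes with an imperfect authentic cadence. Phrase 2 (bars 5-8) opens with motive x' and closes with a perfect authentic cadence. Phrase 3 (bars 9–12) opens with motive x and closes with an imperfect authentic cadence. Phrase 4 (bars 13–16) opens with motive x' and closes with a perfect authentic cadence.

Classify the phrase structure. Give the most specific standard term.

The cadence pattern IAC–PAC–IAC–PAC is weak–strong twice, and phrases 3–4 restate phrases 1–2: a period heard twice, not a double period (which would end weakly at phrase 2).

repeated period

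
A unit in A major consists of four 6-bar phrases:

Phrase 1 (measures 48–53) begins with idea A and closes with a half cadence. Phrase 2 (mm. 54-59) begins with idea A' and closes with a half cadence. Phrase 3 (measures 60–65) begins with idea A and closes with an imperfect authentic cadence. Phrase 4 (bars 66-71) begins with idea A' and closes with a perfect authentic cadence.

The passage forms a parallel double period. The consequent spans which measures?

measures 60–71

In a double period the four phrases pair into a large antecedent (phrases 1–2, ending half cadence) and a large consequent (phrases 3–4, ending perfect authentic cadence). The consequent spans bars 60–71.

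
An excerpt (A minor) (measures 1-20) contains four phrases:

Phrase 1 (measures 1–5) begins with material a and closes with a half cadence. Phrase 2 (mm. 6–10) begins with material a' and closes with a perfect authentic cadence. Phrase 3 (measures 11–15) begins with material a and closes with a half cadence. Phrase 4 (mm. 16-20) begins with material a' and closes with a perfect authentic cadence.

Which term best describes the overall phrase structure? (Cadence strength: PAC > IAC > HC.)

repeated period

The cadence pattern HC–PAC–HC–PAC is weak–strong twice, and phrases 3–4 restate phrases 1–2: a period heard twice, not a double period (which would end weakly at phrase 2).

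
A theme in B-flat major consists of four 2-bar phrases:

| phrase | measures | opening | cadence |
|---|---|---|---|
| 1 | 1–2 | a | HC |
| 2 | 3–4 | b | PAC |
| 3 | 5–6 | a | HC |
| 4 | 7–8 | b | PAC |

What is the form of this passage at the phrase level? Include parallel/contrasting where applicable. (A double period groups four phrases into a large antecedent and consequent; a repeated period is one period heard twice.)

The cadence pattern HC–PAC–HC–PAC is weak–strong twice, and phrases 3–4 restate phrases 1–2: a period heard twice, not a double period (which would end weakly at phrase 2).

repeated period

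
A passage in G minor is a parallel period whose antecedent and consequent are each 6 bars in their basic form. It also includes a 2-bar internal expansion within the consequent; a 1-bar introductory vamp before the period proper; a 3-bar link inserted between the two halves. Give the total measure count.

18 measures

Basic parallel period: 6 + 6 = 12 bars.
12 (basic form) + 2 (internal expansion) + 1 (introduction) + 3 (link) = 18.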